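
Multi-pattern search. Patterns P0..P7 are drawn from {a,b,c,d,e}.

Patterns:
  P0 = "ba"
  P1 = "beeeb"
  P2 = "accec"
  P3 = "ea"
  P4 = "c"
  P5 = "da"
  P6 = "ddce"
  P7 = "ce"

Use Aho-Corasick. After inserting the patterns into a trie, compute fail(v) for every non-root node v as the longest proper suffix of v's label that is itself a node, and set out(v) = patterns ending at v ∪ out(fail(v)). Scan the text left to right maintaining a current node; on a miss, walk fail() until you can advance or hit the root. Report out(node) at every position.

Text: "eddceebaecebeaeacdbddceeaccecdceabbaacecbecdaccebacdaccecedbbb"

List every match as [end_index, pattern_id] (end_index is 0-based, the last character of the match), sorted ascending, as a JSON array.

Construct AC machine:
Trie nodes:
  0='ε' goto a→7 b→1 c→14 d→15 e→12
  1='b' goto a→2 e→3
  2='ba' goto ·  ←P0
  3='be' goto e→4
  4='bee' goto e→5
  5='beee' goto b→6
  6='beeeb' goto ·  ←P1
  7='a' goto c→8
  8='ac' goto c→9
  9='acc' goto e→10
  10='acce' goto c→11
  11='accec' goto ·  ←P2
  12='e' goto a→13
  13='ea' goto ·  ←P3
  14='c' goto e→20  ←P4
  15='d' goto a→16 d→17
  16='da' goto ·  ←P5
  17='dd' goto c→18
  18='ddc' goto e→19
  19='ddce' goto ·  ←P6
  20='ce' goto ·  ←P7

Failure links (BFS by depth):
  fail(1) 'b': from fail(0)=0 chase 'b': 0 ⇒ 0;  out=∅∪out(0)=∅
  fail(7) 'a': from fail(0)=0 chase 'a': 0 ⇒ 0;  out=∅∪out(0)=∅
  fail(12) 'e': from fail(0)=0 chase 'e': 0 ⇒ 0;  out=∅∪out(0)=∅
  fail(14) 'c': from fail(0)=0 chase 'c': 0 ⇒ 0;  out={4}∪out(0)={4}
  fail(15) 'd': from fail(0)=0 chase 'd': 0 ⇒ 0;  out=∅∪out(0)=∅
  fail(2) 'ba': from fail(1)=0 chase 'a': 0 ⇒ 7;  out={0}∪out(7)={0}
  fail(3) 'be': from fail(1)=0 chase 'e': 0 ⇒ 12;  out=∅∪out(12)=∅
  fail(8) 'ac': from fail(7)=0 chase 'c': 0 ⇒ 14;  out=∅∪out(14)={4}
  fail(13) 'ea': from fail(12)=0 chase 'a': 0 ⇒ 7;  out={3}∪out(7)={3}
  fail(16) 'da': from fail(15)=0 chase 'a': 0 ⇒ 7;  out={5}∪out(7)={5}
  fail(17) 'dd': from fail(15)=0 chase 'd': 0 ⇒ 15;  out=∅∪out(15)=∅
  fail(20) 'ce': from fail(14)=0 chase 'e': 0 ⇒ 12;  out={7}∪out(12)={7}
  fail(4) 'bee': from fail(3)=12 chase 'e': 12→0 ⇒ 12;  out=∅∪out(12)=∅
  fail(9) 'acc': from fail(8)=14 chase 'c': 14→0 ⇒ 14;  out=∅∪out(14)={4}
  fail(18) 'ddc': from fail(17)=15 chase 'c': 15→0 ⇒ 14;  out=∅∪out(14)={4}
  fail(5) 'beee': from fail(4)=12 chase 'e': 12→0 ⇒ 12;  out=∅∪out(12)=∅
  fail(10) 'acce': from fail(9)=14 chase 'e': 14 ⇒ 20;  out=∅∪out(20)={7}
  fail(19) 'ddce': from fail(18)=14 chase 'e': 14 ⇒ 20;  out={6}∪out(20)={6,7}
  fail(6) 'beeeb': from fail(5)=12 chase 'b': 12→0 ⇒ 1;  out={1}∪out(1)={1}
  fail(11) 'accec': from fail(10)=20 chase 'c': 20→12→0 ⇒ 14;  out={2}∪out(14)={2,4}

Run:
pos 0 'e': at 12
pos 1 'd': at 15 (fail-walked)
pos 2 'd': at 17
pos 3 'c': at 18  → match P4@[3:3]
pos 4 'e': at 19  → match P6@[1:4],P7@[3:4]
pos 5 'e': at 12 (fail-walked)
pos 6 'b': at 1 (fail-walked)
pos 7 'a': at 2  → match P0@[6:7]
pos 8 'e': at 12 (fail-walked)
pos 9 'c': at 14 (fail-walked)  → match P4@[9:9]
pos 10 'e': at 20  → match P7@[9:10]
pos 11 'b': at 1 (fail-walked)
pos 12 'e': at 3
pos 13 'a': at 13 (fail-walked)  → match P3@[12:13]
pos 14 'e': at 12 (fail-walked)
pos 15 'a': at 13  → match P3@[14:15]
pos 16 'c': at 8 (fail-walked)  → match P4@[16:16]
pos 17 'd': at 15 (fail-walked)
pos 18 'b': at 1 (fail-walked)
pos 19 'd': at 15 (fail-walked)
pos 20 'd': at 17
pos 21 'c': at 18  → match P4@[21:21]
pos 22 'e': at 19  → match P6@[19:22],P7@[21:22]
pos 23 'e': at 12 (fail-walked)
pos 24 'a': at 13  → match P3@[23:24]
pos 25 'c': at 8 (fail-walked)  → match P4@[25:25]
pos 26 'c': at 9  → match P4@[26:26]
pos 27 'e': at 10  → match P7@[26:27]
pos 28 'c': at 11  → match P2@[24:28],P4@[28:28]
pos 29 'd': at 15 (fail-walked)
pos 30 'c': at 14 (fail-walked)  → match P4@[30:30]
pos 31 'e': at 20  → match P7@[30:31]
pos 32 'a': at 13 (fail-walked)  → match P3@[31:32]
pos 33 'b': at 1 (fail-walked)
pos 34 'b': at 1 (fail-walked)
pos 35 'a': at 2  → match P0@[34:35]
pos 36 'a': at 7 (fail-walked)
pos 37 'c': at 8  → match P4@[37:37]
pos 38 'e': at 20 (fail-walked)  → match P7@[37:38]
pos 39 'c': at 14 (fail-walked)  → match P4@[39:39]
pos 40 'b': at 1 (fail-walked)
pos 41 'e': at 3
pos 42 'c': at 14 (fail-walked)  → match P4@[42:42]
pos 43 'd': at 15 (fail-walked)
pos 44 'a': at 16  → match P5@[43:44]
pos 45 'c': at 8 (fail-walked)  → match P4@[45:45]
pos 46 'c': at 9  → match P4@[46:46]
pos 47 'e': at 10  → match P7@[46:47]
pos 48 'b': at 1 (fail-walked)
pos 49 'a': at 2  → match P0@[48:49]
pos 50 'c': at 8 (fail-walked)  → match P4@[50:50]
pos 51 'd': at 15 (fail-walked)
pos 52 'a': at 16  → match P5@[51:52]
pos 53 'c': at 8 (fail-walked)  → match P4@[53:53]
pos 54 'c': at 9  → match P4@[54:54]
pos 55 'e': at 10  → match P7@[54:55]
pos 56 'c': at 11  → match P2@[52:56],P4@[56:56]
pos 57 'e': at 20 (fail-walked)  → match P7@[56:57]
pos 58 'd': at 15 (fail-walked)
pos 59 'b': at 1 (fail-walked)
pos 60 'b': at 1 (fail-walked)
pos 61 'b': at 1 (fail-walked)

Matches: [[3,4],[4,6],[4,7],[7,0],[9,4],[10,7],[13,3],[15,3],[16,4],[21,4],[22,6],[22,7],[24,3],[25,4],[26,4],[27,7],[28,2],[28,4],[30,4],[31,7],[32,3],[35,0],[37,4],[38,7],[39,4],[42,4],[44,5],[45,4],[46,4],[47,7],[49,0],[50,4],[52,5],[53,4],[54,4],[55,7],[56,2],[56,4],[57,7]]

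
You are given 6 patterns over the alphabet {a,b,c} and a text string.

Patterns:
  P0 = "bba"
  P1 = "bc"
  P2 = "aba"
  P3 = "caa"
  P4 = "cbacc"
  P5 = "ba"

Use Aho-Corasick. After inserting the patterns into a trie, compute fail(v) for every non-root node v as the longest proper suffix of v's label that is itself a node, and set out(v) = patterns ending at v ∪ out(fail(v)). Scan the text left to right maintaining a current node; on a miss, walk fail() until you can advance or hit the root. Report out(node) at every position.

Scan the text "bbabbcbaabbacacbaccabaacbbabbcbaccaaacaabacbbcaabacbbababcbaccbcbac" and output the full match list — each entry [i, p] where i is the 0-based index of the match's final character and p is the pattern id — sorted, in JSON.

Build:
Trie nodes:
  0='ε' goto a→5 b→1 c→8
  1='b' goto a→15 b→2 c→4
  2='bb' goto a→3
  3='bba' goto ·  [P0 ends]
  4='bc' goto ·  [P1 ends]
  5='a' goto b→6
  6='ab' goto a→7
  7='aba' goto ·  [P2 ends]
  8='c' goto a→9 b→11
  9='ca' goto a→10
  10='caa' goto ·  [P3 ends]
  11='cb' goto a→12
  12='cba' goto c→13
  13='cbac' goto c→14
  14='cbacc' goto ·  [P4 ends]
  15='ba' goto ·  [P5 ends]

Failure links (BFS by depth):
  fail(1) 'b': from fail(0)=0 chase 'b': 0 ⇒ 0;  out=∅∪out(0)=∅
  fail(5) 'a': from fail(0)=0 chase 'a': 0 ⇒ 0;  out=∅∪out(0)=∅
  fail(8) 'c': from fail(0)=0 chase 'c': 0 ⇒ 0;  out=∅∪out(0)=∅
  fail(2) 'bb': from fail(1)=0 chase 'b': 0 ⇒ 1;  out=∅∪out(1)=∅
  fail(4) 'bc': from fail(1)=0 chase 'c': 0 ⇒ 8;  out={1}∪out(8)={1}
  fail(6) 'ab': from fail(5)=0 chase 'b': 0 ⇒ 1;  out=∅∪out(1)=∅
  fail(9) 'ca': from fail(8)=0 chase 'a': 0 ⇒ 5;  out=∅∪out(5)=∅
  fail(11) 'cb': from fail(8)=0 chase 'b': 0 ⇒ 1;  out=∅∪out(1)=∅
  fail(15) 'ba': from fail(1)=0 chase 'a': 0 ⇒ 5;  out={5}∪out(5)={5}
  fail(3) 'bba': from fail(2)=1 chase 'a': 1 ⇒ 15;  out={0}∪out(15)={0,5}
  fail(7) 'aba': from fail(6)=1 chase 'a': 1 ⇒ 15;  out={2}∪out(15)={2,5}
  fail(10) 'caa': from fail(9)=5 chase 'a': 5→0 ⇒ 5;  out={3}∪out(5)={3}
  fail(12) 'cba': from fail(11)=1 chase 'a': 1 ⇒ 15;  out=∅∪out(15)={5}
  fail(13) 'cbac': from fail(12)=15 chase 'c': 15→5→0 ⇒ 8;  out=∅∪out(8)=∅
  fail(14) 'cbacc': from fail(13)=8 chase 'c': 8→0 ⇒ 8;  out={4}∪out(8)={4}

Scan:
[0] read 'b'  n0⇒n1
[1] read 'b'  n1⇒n2
[2] read 'a'  n2⇒n3  ** P0@[0:2],P5@[1:2]
[3] read 'b'  n3⇒n6 ·f
[4] read 'b'  n6⇒n2 ·f
[5] read 'c'  n2⇒n4 ·f  ** P1@[4:5]
[6] read 'b'  n4⇒n11 ·f
[7] read 'a'  n11⇒n12  ** P5@[6:7]
[8] read 'a'  n12⇒n5 ·f
[9] read 'b'  n5⇒n6
[10] read 'b'  n6⇒n2 ·f
[11] read 'a'  n2⇒n3  ** P0@[9:11],P5@[10:11]
[12] read 'c'  n3⇒n8 ·f
[13] read 'a'  n8⇒n9
[14] read 'c'  n9⇒n8 ·f
[15] read 'b'  n8⇒n11
[16] read 'a'  n11⇒n12  ** P5@[15:16]
[17] read 'c'  n12⇒n13
[18] read 'c'  n13⇒n14  ** P4@[14:18]
[19] read 'a'  n14⇒n9 ·f
[20] read 'b'  n9⇒n6 ·f
[21] read 'a'  n6⇒n7  ** P2@[19:21],P5@[20:21]
[22] read 'a'  n7⇒n5 ·f
[23] read 'c'  n5⇒n8 ·f
[24] read 'b'  n8⇒n11
[25] read 'b'  n11⇒n2 ·f
[26] read 'a'  n2⇒n3  ** P0@[24:26],P5@[25:26]
[27] read 'b'  n3⇒n6 ·f
[28] read 'b'  n6⇒n2 ·f
[29] read 'c'  n2⇒n4 ·f  ** P1@[28:29]
[30] read 'b'  n4⇒n11 ·f
[31] read 'a'  n11⇒n12  ** P5@[30:31]
[32] read 'c'  n12⇒n13
[33] read 'c'  n13⇒n14  ** P4@[29:33]
[34] read 'a'  n14⇒n9 ·f
[35] read 'a'  n9⇒n10  ** P3@[33:35]
[36] read 'a'  n10⇒n5 ·f
[37] read 'c'  n5⇒n8 ·f
[38] read 'a'  n8⇒n9
[39] read 'a'  n9⇒n10  ** P3@[37:39]
[40] read 'b'  n10⇒n6 ·f
[41] read 'a'  n6⇒n7  ** P2@[39:41],P5@[40:41]
[42] read 'c'  n7⇒n8 ·f
[43] read 'b'  n8⇒n11
[44] read 'b'  n11⇒n2 ·f
[45] read 'c'  n2⇒n4 ·f  ** P1@[44:45]
[46] read 'a'  n4⇒n9 ·f
[47] read 'a'  n9⇒n10  ** P3@[45:47]
[48] read 'b'  n10⇒n6 ·f
[49] read 'a'  n6⇒n7  ** P2@[47:49],P5@[48:49]
[50] read 'c'  n7⇒n8 ·f
[51] read 'b'  n8⇒n11
[52] read 'b'  n11⇒n2 ·f
[53] read 'a'  n2⇒n3  ** P0@[51:53],P5@[52:53]
[54] read 'b'  n3⇒n6 ·f
[55] read 'a'  n6⇒n7  ** P2@[53:55],P5@[54:55]
[56] read 'b'  n7⇒n6 ·f
[57] read 'c'  n6⇒n4 ·f  ** P1@[56:57]
[58] read 'b'  n4⇒n11 ·f
[59] read 'a'  n11⇒n12  ** P5@[58:59]
[60] read 'c'  n12⇒n13
[61] read 'c'  n13⇒n14  ** P4@[57:61]
[62] read 'b'  n14⇒n11 ·f
[63] read 'c'  n11⇒n4 ·f  ** P1@[62:63]
[64] read 'b'  n4⇒n11 ·f
[65] read 'a'  n11⇒n12  ** P5@[64:65]
[66] read 'c'  n12⇒n13

Matches: [[2,0],[2,5],[5,1],[7,5],[11,0],[11,5],[16,5],[18,4],[21,2],[21,5],[26,0],[26,5],[29,1],[31,5],[33,4],[35,3],[39,3],[41,2],[41,5],[45,1],[47,3],[49,2],[49,5],[53,0],[53,5],[55,2],[55,5],[57,1],[59,5],[61,4],[63,1],[65,5]]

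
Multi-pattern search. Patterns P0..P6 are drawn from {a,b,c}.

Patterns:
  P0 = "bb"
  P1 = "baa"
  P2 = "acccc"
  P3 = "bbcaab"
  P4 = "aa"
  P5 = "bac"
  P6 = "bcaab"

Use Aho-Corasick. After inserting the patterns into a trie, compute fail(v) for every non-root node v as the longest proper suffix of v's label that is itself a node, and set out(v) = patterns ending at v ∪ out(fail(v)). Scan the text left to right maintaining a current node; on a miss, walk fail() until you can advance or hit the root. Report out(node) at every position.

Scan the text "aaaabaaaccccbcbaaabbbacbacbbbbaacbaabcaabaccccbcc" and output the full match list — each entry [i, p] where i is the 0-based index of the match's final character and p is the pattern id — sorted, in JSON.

Construct AC machine:
Trie (insert patterns):
  n0 'ε': a→5 b→1
  n1 'b': a→3 b→2 c→16
  n2 'bb': c→10  ←P0
  n3 'ba': a→4 c→15
  n4 'baa': ·  ←P1
  n5 'a': a→14 c→6
  n6 'ac': c→7
  n7 'acc': c→8
  n8 'accc': c→9
  n9 'acccc': ·  ←P2
  n10 'bbc': a→11
  n11 'bbca': a→12
  n12 'bbcaa': b→13
  n13 'bbcaab': ·  ←P3
  n14 'aa': ·  ←P4
  n15 'bac': ·  ←P5
  n16 'bc': a→17
  n17 'bca': a→18
  n18 'bcaa': b→19
  n19 'bcaab': ·  ←P6

BFS fail/out derivation:
  n1('b'): parent n0 fail=0; on 'b' 0 → fail=0;  out ∅∪∅=∅
  n5('a'): parent n0 fail=0; on 'a' 0 → fail=0;  out ∅∪∅=∅
  n2('bb'): parent n1 fail=0; on 'b' 0 → fail=1;  out {0}∪∅={0}
  n3('ba'): parent n1 fail=0; on 'a' 0 → fail=5;  out ∅∪∅=∅
  n6('ac'): parent n5 fail=0; on 'c' 0 → fail=0;  out ∅∪∅=∅
  n14('aa'): parent n5 fail=0; on 'a' 0 → fail=5;  out {4}∪∅={4}
  n16('bc'): parent n1 fail=0; on 'c' 0 → fail=0;  out ∅∪∅=∅
  n4('baa'): parent n3 fail=5; on 'a' 5 → fail=14;  out {1}∪{4}={1,4}
  n7('acc'): parent n6 fail=0; on 'c' 0 → fail=0;  out ∅∪∅=∅
  n10('bbc'): parent n2 fail=1; on 'c' 1 → fail=16;  out ∅∪∅=∅
  n15('bac'): parent n3 fail=5; on 'c' 5 → fail=6;  out {5}∪∅={5}
  n17('bca'): parent n16 fail=0; on 'a' 0 → fail=5;  out ∅∪∅=∅
  n8('accc'): parent n7 fail=0; on 'c' 0 → fail=0;  out ∅∪∅=∅
  n11('bbca'): parent n10 fail=16; on 'a' 16 → fail=17;  out ∅∪∅=∅
  n18('bcaa'): parent n17 fail=5; on 'a' 5 → fail=14;  out ∅∪{4}={4}
  n9('acccc'): parent n8 fail=0; on 'c' 0 → fail=0;  out {2}∪∅={2}
  n12('bbcaa'): parent n11 fail=17; on 'a' 17 → fail=18;  out ∅∪{4}={4}
  n19('bcaab'): parent n18 fail=14; on 'b' 14→5→0 → fail=1;  out {6}∪∅={6}
  n13('bbcaab'): parent n12 fail=18; on 'b' 18 → fail=19;  out {3}∪{6}={3,6}

Scan:
i=0 'a': node 0→5
i=1 'a': node 5→14  ** P4@[0:1]
i=2 'a': node 14→14 (via fail)  ** P4@[1:2]
i=3 'a': node 14→14 (via fail)  ** P4@[2:3]
i=4 'b': node 14→1 (via fail)
i=5 'a': node 1→3
i=6 'a': node 3→4  ** P1@[4:6],P4@[5:6]
i=7 'a': node 4→14 (via fail)  ** P4@[6:7]
i=8 'c': node 14→6 (via fail)
i=9 'c': node 6→7
i=10 'c': node 7→8
i=11 'c': node 8→9  ** P2@[7:11]
i=12 'b': node 9→1 (via fail)
i=13 'c': node 1→16
i=14 'b': node 16→1 (via fail)
i=15 'a': node 1→3
i=16 'a': node 3→4  ** P1@[14:16],P4@[15:16]
i=17 'a': node 4→14 (via fail)  ** P4@[16:17]
i=18 'b': node 14→1 (via fail)
i=19 'b': node 1→2  ** P0@[18:19]
i=20 'b': node 2→2 (via fail)  ** P0@[19:20]
i=21 'a': node 2→3 (via fail)
i=22 'c': node 3→15  ** P5@[20:22]
i=23 'b': node 15→1 (via fail)
i=24 'a': node 1→3
i=25 'c': node 3→15  ** P5@[23:25]
i=26 'b': node 15→1 (via fail)
i=27 'b': node 1→2  ** P0@[26:27]
i=28 'b': node 2→2 (via fail)  ** P0@[27:28]
i=29 'b': node 2→2 (via fail)  ** P0@[28:29]
i=30 'a': node 2→3 (via fail)
i=31 'a': node 3→4  ** P1@[29:31],P4@[30:31]
i=32 'c': node 4→6 (via fail)
i=33 'b': node 6→1 (via fail)
i=34 'a': node 1→3
i=35 'a': node 3→4  ** P1@[33:35],P4@[34:35]
i=36 'b': node 4→1 (via fail)
i=37 'c': node 1→16
i=38 'a': node 16→17
i=39 'a': node 17→18  ** P4@[38:39]
i=40 'b': node 18→19  ** P6@[36:40]
i=41 'a': node 19→3 (via fail)
i=42 'c': node 3→15  ** P5@[40:42]
i=43 'c': node 15→7 (via fail)
i=44 'c': node 7→8
i=45 'c': node 8→9  ** P2@[41:45]
i=46 'b': node 9→1 (via fail)
i=47 'c': node 1→16
i=48 'c': node 16→0 (via fail)

All matches (sorted): [[1,4],[2,4],[3,4],[6,1],[6,4],[7,4],[11,2],[16,1],[16,4],[17,4],[19,0],[20,0],[22,5],[25,5],[27,0],[28,0],[29,0],[31,1],[31,4],[35,1],[35,4],[39,4],[40,6],[42,5],[45,2]]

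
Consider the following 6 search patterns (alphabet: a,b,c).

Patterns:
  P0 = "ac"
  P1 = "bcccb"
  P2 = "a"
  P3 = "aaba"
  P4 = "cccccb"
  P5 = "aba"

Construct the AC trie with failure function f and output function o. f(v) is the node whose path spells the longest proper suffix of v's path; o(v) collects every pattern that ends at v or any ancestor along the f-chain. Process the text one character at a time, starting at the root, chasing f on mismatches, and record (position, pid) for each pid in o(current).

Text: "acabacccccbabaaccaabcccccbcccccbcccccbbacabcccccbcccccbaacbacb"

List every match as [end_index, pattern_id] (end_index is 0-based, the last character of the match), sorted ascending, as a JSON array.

Construct AC machine:
Trie (insert patterns):
  n0 'ε': a→1 b→3 c→11
  n1 'a': a→8 b→17 c→2  ←P2
  n2 'ac': ·  ←P0
  n3 'b': c→4
  n4 'bc': c→5
  n5 'bcc': c→6
  n6 'bccc': b→7
  n7 'bcccb': ·  ←P1
  n8 'aa': b→9
  n9 'aab': a→10
  n10 'aaba': ·  ←P3
  n11 'c': c→12
  n12 'cc': c→13
  n13 'ccc': c→14
  n14 'cccc': c→15
  n15 'ccccc': b→16
  n16 'cccccb': ·  ←P4
  n17 'ab': a→18
  n18 'aba': ·  ←P5

BFS fail/out derivation:
  fail(1) 'a': from fail(0)=0 chase 'a': 0 ⇒ 0;  out={2}∪out(0)={2}
  fail(3) 'b': from fail(0)=0 chase 'b': 0 ⇒ 0;  out=∅∪out(0)=∅
  fail(11) 'c': from fail(0)=0 chase 'c': 0 ⇒ 0;  out=∅∪out(0)=∅
  fail(2) 'ac': from fail(1)=0 chase 'c': 0 ⇒ 11;  out={0}∪out(11)={0}
  fail(4) 'bc': from fail(3)=0 chase 'c': 0 ⇒ 11;  out=∅∪out(11)=∅
  fail(8) 'aa': from fail(1)=0 chase 'a': 0 ⇒ 1;  out=∅∪out(1)={2}
  fail(12) 'cc': from fail(11)=0 chase 'c': 0 ⇒ 11;  out=∅∪out(11)=∅
  fail(17) 'ab': from fail(1)=0 chase 'b': 0 ⇒ 3;  out=∅∪out(3)=∅
  fail(5) 'bcc': from fail(4)=11 chase 'c': 11 ⇒ 12;  out=∅∪out(12)=∅
  fail(9) 'aab': from fail(8)=1 chase 'b': 1 ⇒ 17;  out=∅∪out(17)=∅
  fail(13) 'ccc': from fail(12)=11 chase 'c': 11 ⇒ 12;  out=∅∪out(12)=∅
  fail(18) 'aba': from fail(17)=3 chase 'a': 3→0 ⇒ 1;  out={5}∪out(1)={2,5}
  fail(6) 'bccc': from fail(5)=12 chase 'c': 12 ⇒ 13;  out=∅∪out(13)=∅
  fail(10) 'aaba': from fail(9)=17 chase 'a': 17 ⇒ 18;  out={3}∪out(18)={2,3,5}
  fail(14) 'cccc': from fail(13)=12 chase 'c': 12 ⇒ 13;  out=∅∪out(13)=∅
  fail(7) 'bcccb': from fail(6)=13 chase 'b': 13→12→11→0 ⇒ 3;  out={1}∪out(3)={1}
  fail(15) 'ccccc': from fail(14)=13 chase 'c': 13 ⇒ 14;  out=∅∪out(14)=∅
  fail(16) 'cccccb': from fail(15)=14 chase 'b': 14→13→12→11→0 ⇒ 3;  out={4}∪out(3)={4}

Scan:
[0] read 'a'  n0⇒n1  → match P2@[0:0]
[1] read 'c'  n1⇒n2  → match P0@[0:1]
[2] read 'a'  n2⇒n1 ·f  → match P2@[2:2]
[3] read 'b'  n1⇒n17
[4] read 'a'  n17⇒n18  → match P2@[4:4],P5@[2:4]
[5] read 'c'  n18⇒n2 ·f  → match P0@[4:5]
[6] read 'c'  n2⇒n12 ·f
[7] read 'c'  n12⇒n13
[8] read 'c'  n13⇒n14
[9] read 'c'  n14⇒n15
[10] read 'b'  n15⇒n16  → match P4@[5:10]
[11] read 'a'  n16⇒n1 ·f  → match P2@[11:11]
[12] read 'b'  n1⇒n17
[13] read 'a'  n17⇒n18  → match P2@[13:13],P5@[11:13]
[14] read 'a'  n18⇒n8 ·f  → match P2@[14:14]
[15] read 'c'  n8⇒n2 ·f  → match P0@[14:15]
[16] read 'c'  n2⇒n12 ·f
[17] read 'a'  n12⇒n1 ·f  → match P2@[17:17]
[18] read 'a'  n1⇒n8  → match P2@[18:18]
[19] read 'b'  n8⇒n9
[20] read 'c'  n9⇒n4 ·f
[21] read 'c'  n4⇒n5
[22] read 'c'  n5⇒n6
[23] read 'c'  n6⇒n14 ·f
[24] read 'c'  n14⇒n15
[25] read 'b'  n15⇒n16  → match P4@[20:25]
[26] read 'c'  n16⇒n4 ·f
[27] read 'c'  n4⇒n5
[28] read 'c'  n5⇒n6
[29] read 'c'  n6⇒n14 ·f
[30] read 'c'  n14⇒n15
[31] read 'b'  n15⇒n16  → match P4@[26:31]
[32] read 'c'  n16⇒n4 ·f
[33] read 'c'  n4⇒n5
[34] read 'c'  n5⇒n6
[35] read 'c'  n6⇒n14 ·f
[36] read 'c'  n14⇒n15
[37] read 'b'  n15⇒n16  → match P4@[32:37]
[38] read 'b'  n16⇒n3 ·f
[39] read 'a'  n3⇒n1 ·f  → match P2@[39:39]
[40] read 'c'  n1⇒n2  → match P0@[39:40]
[41] read 'a'  n2⇒n1 ·f  → match P2@[41:41]
[42] read 'b'  n1⇒n17
[43] read 'c'  n17⇒n4 ·f
[44] read 'c'  n4⇒n5
[45] read 'c'  n5⇒n6
[46] read 'c'  n6⇒n14 ·f
[47] read 'c'  n14⇒n15
[48] read 'b'  n15⇒n16  → match P4@[43:48]
[49] read 'c'  n16⇒n4 ·f
[50] read 'c'  n4⇒n5
[51] read 'c'  n5⇒n6
[52] read 'c'  n6⇒n14 ·f
[53] read 'c'  n14⇒n15
[54] read 'b'  n15⇒n16  → match P4@[49:54]
[55] read 'a'  n16⇒n1 ·f  → match P2@[55:55]
[56] read 'a'  n1⇒n8  → match P2@[56:56]
[57] read 'c'  n8⇒n2 ·f  → match P0@[56:57]
[58] read 'b'  n2⇒n3 ·f
[59] read 'a'  n3⇒n1 ·f  → match P2@[59:59]
[60] read 'c'  n1⇒n2  → match P0@[59:60]
[61] read 'b'  n2⇒n3 ·f

Matches: [[0,2],[1,0],[2,2],[4,2],[4,5],[5,0],[10,4],[11,2],[13,2],[13,5],[14,2],[15,0],[17,2],[18,2],[25,4],[31,4],[37,4],[39,2],[40,0],[41,2],[48,4],[54,4],[55,2],[56,2],[57,0],[59,2],[60,0]]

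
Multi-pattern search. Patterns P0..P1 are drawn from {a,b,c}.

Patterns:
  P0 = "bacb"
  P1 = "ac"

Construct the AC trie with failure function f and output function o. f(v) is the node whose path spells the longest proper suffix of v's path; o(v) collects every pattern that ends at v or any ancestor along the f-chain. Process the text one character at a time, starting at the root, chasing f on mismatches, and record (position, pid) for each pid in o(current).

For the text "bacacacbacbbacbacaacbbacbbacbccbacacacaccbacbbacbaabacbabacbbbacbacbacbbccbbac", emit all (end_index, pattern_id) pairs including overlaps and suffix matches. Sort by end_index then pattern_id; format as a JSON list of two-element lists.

Construct AC machine:
Trie nodes:
  0='ε' goto a→5 b→1
  1='b' goto a→2
  2='ba' goto c→3
  3='bac' goto b→4
  4='bacb' goto ·  [P0 ends]
  5='a' goto c→6
  6='ac' goto ·  [P1 ends]

BFS fail/out derivation:
  fail(1) 'b': from fail(0)=0 chase 'b': 0 ⇒ 0;  out=∅∪out(0)=∅
  fail(5) 'a': from fail(0)=0 chase 'a': 0 ⇒ 0;  out=∅∪out(0)=∅
  fail(2) 'ba': from fail(1)=0 chase 'a': 0 ⇒ 5;  out=∅∪out(5)=∅
  fail(6) 'ac': from fail(5)=0 chase 'c': 0 ⇒ 0;  out={1}∪out(0)={1}
  fail(3) 'bac': from fail(2)=5 chase 'c': 5 ⇒ 6;  out=∅∪out(6)={1}
  fail(4) 'bacb': from fail(3)=6 chase 'b': 6→0 ⇒ 1;  out={0}∪out(1)={0}

Text stream:
pos 0 'b': at 1
pos 1 'a': at 2
pos 2 'c': at 3  ** P1@[1:2]
pos 3 'a': at 5 (via fail)
pos 4 'c': at 6  ** P1@[3:4]
pos 5 'a': at 5 (via fail)
pos 6 'c': at 6  ** P1@[5:6]
pos 7 'b': at 1 (via fail)
pos 8 'a': at 2
pos 9 'c': at 3  ** P1@[8:9]
pos 10 'b': at 4  ** P0@[7:10]
pos 11 'b': at 1 (via fail)
pos 12 'a': at 2
pos 13 'c': at 3  ** P1@[12:13]
pos 14 'b': at 4  ** P0@[11:14]
pos 15 'a': at 2 (via fail)
pos 16 'c': at 3  ** P1@[15:16]
pos 17 'a': at 5 (via fail)
pos 18 'a': at 5 (via fail)
pos 19 'c': at 6  ** P1@[18:19]
pos 20 'b': at 1 (via fail)
pos 21 'b': at 1 (via fail)
pos 22 'a': at 2
pos 23 'c': at 3  ** P1@[22:23]
pos 24 'b': at 4  ** P0@[21:24]
pos 25 'b': at 1 (via fail)
pos 26 'a': at 2
pos 27 'c': at 3  ** P1@[26:27]
pos 28 'b': at 4  ** P0@[25:28]
pos 29 'c': at 0 (via fail)
pos 30 'c': at 0
pos 31 'b': at 1
pos 32 'a': at 2
pos 33 'c': at 3  ** P1@[32:33]
pos 34 'a': at 5 (via fail)
pos 35 'c': at 6  ** P1@[34:35]
pos 36 'a': at 5 (via fail)
pos 37 'c': at 6  ** P1@[36:37]
pos 38 'a': at 5 (via fail)
pos 39 'c': at 6  ** P1@[38:39]
pos 40 'c': at 0 (via fail)
pos 41 'b': at 1
pos 42 'a': at 2
pos 43 'c': at 3  ** P1@[42:43]
pos 44 'b': at 4  ** P0@[41:44]
pos 45 'b': at 1 (via fail)
pos 46 'a': at 2
pos 47 'c': at 3  ** P1@[46:47]
pos 48 'b': at 4  ** P0@[45:48]
pos 49 'a': at 2 (via fail)
pos 50 'a': at 5 (via fail)
pos 51 'b': at 1 (via fail)
pos 52 'a': at 2
pos 53 'c': at 3  ** P1@[52:53]
pos 54 'b': at 4  ** P0@[51:54]
pos 55 'a': at 2 (via fail)
pos 56 'b': at 1 (via fail)
pos 57 'a': at 2
pos 58 'c': at 3  ** P1@[57:58]
pos 59 'b': at 4  ** P0@[56:59]
pos 60 'b': at 1 (via fail)
pos 61 'b': at 1 (via fail)
pos 62 'a': at 2
pos 63 'c': at 3  ** P1@[62:63]
pos 64 'b': at 4  ** P0@[61:64]
pos 65 'a': at 2 (via fail)
pos 66 'c': at 3  ** P1@[65:66]
pos 67 'b': at 4  ** P0@[64:67]
pos 68 'a': at 2 (via fail)
pos 69 'c': at 3  ** P1@[68:69]
pos 70 'b': at 4  ** P0@[67:70]
pos 71 'b': at 1 (via fail)
pos 72 'c': at 0 (via fail)
pos 73 'c': at 0
pos 74 'b': at 1
pos 75 'b': at 1 (via fail)
pos 76 'a': at 2
pos 77 'c': at 3  ** P1@[76:77]

Matches: [[2,1],[4,1],[6,1],[9,1],[10,0],[13,1],[14,0],[16,1],[19,1],[23,1],[24,0],[27,1],[28,0],[33,1],[35,1],[37,1],[39,1],[43,1],[44,0],[47,1],[48,0],[53,1],[54,0],[58,1],[59,0],[63,1],[64,0],[66,1],[67,0],[69,1],[70,0],[77,1]]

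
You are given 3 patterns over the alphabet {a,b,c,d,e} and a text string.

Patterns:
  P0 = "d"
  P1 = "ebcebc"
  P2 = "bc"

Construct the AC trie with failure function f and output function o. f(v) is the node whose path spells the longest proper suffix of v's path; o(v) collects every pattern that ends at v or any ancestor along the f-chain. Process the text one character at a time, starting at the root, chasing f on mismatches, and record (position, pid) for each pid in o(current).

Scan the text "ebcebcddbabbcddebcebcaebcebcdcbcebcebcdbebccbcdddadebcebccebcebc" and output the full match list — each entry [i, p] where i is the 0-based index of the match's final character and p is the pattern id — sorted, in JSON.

Build:
Trie nodes:
  0='ε' goto b→8 d→1 e→2
  1='d' goto ·  ←P0
  2='e' goto b→3
  3='eb' goto c→4
  4='ebc' goto e→5
  5='ebce' goto b→6
  6='ebceb' goto c→7
  7='ebcebc' goto ·  ←P1
  8='b' goto c→9
  9='bc' goto ·  ←P2

Failure links (BFS by depth):
  n1('d'): parent n0 fail=0; on 'd' 0 → fail=0;  out {0}∪∅={0}
  n2('e'): parent n0 fail=0; on 'e' 0 → fail=0;  out ∅∪∅=∅
  n8('b'): parent n0 fail=0; on 'b' 0 → fail=0;  out ∅∪∅=∅
  n3('eb'): parent n2 fail=0; on 'b' 0 → fail=8;  out ∅∪∅=∅
  n9('bc'): parent n8 fail=0; on 'c' 0 → fail=0;  out {2}∪∅={2}
  n4('ebc'): parent n3 fail=8; on 'c' 8 → fail=9;  out ∅∪{2}={2}
  n5('ebce'): parent n4 fail=9; on 'e' 9→0 → fail=2;  out ∅∪∅=∅
  n6('ebceb'): parent n5 fail=2; on 'b' 2 → fail=3;  out ∅∪∅=∅
  n7('ebcebc'): parent n6 fail=3; on 'c' 3 → fail=4;  out {1}∪{2}={1,2}

Run:
i=0 'e': node 0→2
i=1 'b': node 2→3
i=2 'c': node 3→4  ** P2@[1:2]
i=3 'e': node 4→5
i=4 'b': node 5→6
i=5 'c': node 6→7  ** P1@[0:5],P2@[4:5]
i=6 'd': node 7→1 (fail-walked)  ** P0@[6:6]
i=7 'd': node 1→1 (fail-walked)  ** P0@[7:7]
i=8 'b': node 1→8 (fail-walked)
i=9 'a': node 8→0 (fail-walked)
i=10 'b': node 0→8
i=11 'b': node 8→8 (fail-walked)
i=12 'c': node 8→9  ** P2@[11:12]
i=13 'd': node 9→1 (fail-walked)  ** P0@[13:13]
i=14 'd': node 1→1 (fail-walked)  ** P0@[14:14]
i=15 'e': node 1→2 (fail-walked)
i=16 'b': node 2→3
i=17 'c': node 3→4  ** P2@[16:17]
i=18 'e': node 4→5
i=19 'b': node 5→6
i=20 'c': node 6→7  ** P1@[15:20],P2@[19:20]
i=21 'a': node 7→0 (fail-walked)
i=22 'e': node 0→2
i=23 'b': node 2→3
i=24 'c': node 3→4  ** P2@[23:24]
i=25 'e': node 4→5
i=26 'b': node 5→6
i=27 'c': node 6→7  ** P1@[22:27],P2@[26:27]
i=28 'd': node 7→1 (fail-walked)  ** P0@[28:28]
i=29 'c': node 1→0 (fail-walked)
i=30 'b': node 0→8
i=31 'c': node 8→9  ** P2@[30:31]
i=32 'e': node 9→2 (fail-walked)
i=33 'b': node 2→3
i=34 'c': node 3→4  ** P2@[33:34]
i=35 'e': node 4→5
i=36 'b': node 5→6
i=37 'c': node 6→7  ** P1@[32:37],P2@[36:37]
i=38 'd': node 7→1 (fail-walked)  ** P0@[38:38]
i=39 'b': node 1→8 (fail-walked)
i=40 'e': node 8→2 (fail-walked)
i=41 'b': node 2→3
i=42 'c': node 3→4  ** P2@[41:42]
i=43 'c': node 4→0 (fail-walked)
i=44 'b': node 0→8
i=45 'c': node 8→9  ** P2@[44:45]
i=46 'd': node 9→1 (fail-walked)  ** P0@[46:46]
i=47 'd': node 1→1 (fail-walked)  ** P0@[47:47]
i=48 'd': node 1→1 (fail-walked)  ** P0@[48:48]
i=49 'a': node 1→0 (fail-walked)
i=50 'd': node 0→1  ** P0@[50:50]
i=51 'e': node 1→2 (fail-walked)
i=52 'b': node 2→3
i=53 'c': node 3→4  ** P2@[52:53]
i=54 'e': node 4→5
i=55 'b': node 5→6
i=56 'c': node 6→7  ** P1@[51:56],P2@[55:56]
i=57 'c': node 7→0 (fail-walked)
i=58 'e': node 0→2
i=59 'b': node 2→3
i=60 'c': node 3→4  ** P2@[59:60]
i=61 'e': node 4→5
i=62 'b': node 5→6
i=63 'c': node 6→7  ** P1@[58:63],P2@[62:63]

Matches: [[2,2],[5,1],[5,2],[6,0],[7,0],[12,2],[13,0],[14,0],[17,2],[20,1],[20,2],[24,2],[27,1],[27,2],[28,0],[31,2],[34,2],[37,1],[37,2],[38,0],[42,2],[45,2],[46,0],[47,0],[48,0],[50,0],[53,2],[56,1],[56,2],[60,2],[63,1],[63,2]]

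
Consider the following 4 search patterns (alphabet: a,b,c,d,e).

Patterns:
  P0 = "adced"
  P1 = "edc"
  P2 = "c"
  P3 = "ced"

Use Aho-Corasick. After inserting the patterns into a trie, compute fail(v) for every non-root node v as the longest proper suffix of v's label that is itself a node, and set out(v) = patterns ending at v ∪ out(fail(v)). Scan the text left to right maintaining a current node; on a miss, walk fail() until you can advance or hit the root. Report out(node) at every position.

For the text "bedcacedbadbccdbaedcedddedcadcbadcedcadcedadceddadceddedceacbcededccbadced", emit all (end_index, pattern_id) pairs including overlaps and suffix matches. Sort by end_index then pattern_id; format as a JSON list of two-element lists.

Build:
Trie nodes:
  0='ε' goto a→1 c→9 e→6
  1='a' goto d→2
  2='ad' goto c→3
  3='adc' goto e→4
  4='adce' goto d→5
  5='adced' goto ·  ←P0
  6='e' goto d→7
  7='ed' goto c→8
  8='edc' goto ·  ←P1
  9='c' goto e→10  ←P2
  10='ce' goto d→11
  11='ced' goto ·  ←P3

Failure links (BFS by depth):
  n1('a'): parent n0 fail=0; on 'a' 0 → fail=0;  out ∅∪∅=∅
  n6('e'): parent n0 fail=0; on 'e' 0 → fail=0;  out ∅∪∅=∅
  n9('c'): parent n0 fail=0; on 'c' 0 → fail=0;  out {2}∪∅={2}
  n2('ad'): parent n1 fail=0; on 'd' 0 → fail=0;  out ∅∪∅=∅
  n7('ed'): parent n6 fail=0; on 'd' 0 → fail=0;  out ∅∪∅=∅
  n10('ce'): parent n9 fail=0; on 'e' 0 → fail=6;  out ∅∪∅=∅
  n3('adc'): parent n2 fail=0; on 'c' 0 → fail=9;  out ∅∪{2}={2}
  n8('edc'): parent n7 fail=0; on 'c' 0 → fail=9;  out {1}∪{2}={1,2}
  n11('ced'): parent n10 fail=6; on 'd' 6 → fail=7;  out {3}∪∅={3}
  n4('adce'): parent n3 fail=9; on 'e' 9 → fail=10;  out ∅∪∅=∅
  n5('adced'): parent n4 fail=10; on 'd' 10 → fail=11;  out {0}∪{3}={0,3}

Text stream:
pos 0 'b': at 0
pos 1 'e': at 6
pos 2 'd': at 7
pos 3 'c': at 8  ** P1@[1:3],P2@[3:3]
pos 4 'a': at 1 ·f
pos 5 'c': at 9 ·f  ** P2@[5:5]
pos 6 'e': at 10
pos 7 'd': at 11  ** P3@[5:7]
pos 8 'b': at 0 ·f
pos 9 'a': at 1
pos 10 'd': at 2
pos 11 'b': at 0 ·f
pos 12 'c': at 9  ** P2@[12:12]
pos 13 'c': at 9 ·f  ** P2@[13:13]
pos 14 'd': at 0 ·f
pos 15 'b': at 0
pos 16 'a': at 1
pos 17 'e': at 6 ·f
pos 18 'd': at 7
pos 19 'c': at 8  ** P1@[17:19],P2@[19:19]
pos 20 'e': at 10 ·f
pos 21 'd': at 11  ** P3@[19:21]
pos 22 'd': at 0 ·f
pos 23 'd': at 0
pos 24 'e': at 6
pos 25 'd': at 7
pos 26 'c': at 8  ** P1@[24:26],P2@[26:26]
pos 27 'a': at 1 ·f
pos 28 'd': at 2
pos 29 'c': at 3  ** P2@[29:29]
pos 30 'b': at 0 ·f
pos 31 'a': at 1
pos 32 'd': at 2
pos 33 'c': at 3  ** P2@[33:33]
pos 34 'e': at 4
pos 35 'd': at 5  ** P0@[31:35],P3@[33:35]
pos 36 'c': at 8 ·f  ** P1@[34:36],P2@[36:36]
pos 37 'a': at 1 ·f
pos 38 'd': at 2
pos 39 'c': at 3  ** P2@[39:39]
pos 40 'e': at 4
pos 41 'd': at 5  ** P0@[37:41],P3@[39:41]
pos 42 'a': at 1 ·f
pos 43 'd': at 2
pos 44 'c': at 3  ** P2@[44:44]
pos 45 'e': at 4
pos 46 'd': at 5  ** P0@[42:46],P3@[44:46]
pos 47 'd': at 0 ·f
pos 48 'a': at 1
pos 49 'd': at 2
pos 50 'c': at 3  ** P2@[50:50]
pos 51 'e': at 4
pos 52 'd': at 5  ** P0@[48:52],P3@[50:52]
pos 53 'd': at 0 ·f
pos 54 'e': at 6
pos 55 'd': at 7
pos 56 'c': at 8  ** P1@[54:56],P2@[56:56]
pos 57 'e': at 10 ·f
pos 58 'a': at 1 ·f
pos 59 'c': at 9 ·f  ** P2@[59:59]
pos 60 'b': at 0 ·f
pos 61 'c': at 9  ** P2@[61:61]
pos 62 'e': at 10
pos 63 'd': at 11  ** P3@[61:63]
pos 64 'e': at 6 ·f
pos 65 'd': at 7
pos 66 'c': at 8  ** P1@[64:66],P2@[66:66]
pos 67 'c': at 9 ·f  ** P2@[67:67]
pos 68 'b': at 0 ·f
pos 69 'a': at 1
pos 70 'd': at 2
pos 71 'c': at 3  ** P2@[71:71]
pos 72 'e': at 4
pos 73 'd': at 5  ** P0@[69:73],P3@[71:73]

All matches (sorted): [[3,1],[3,2],[5,2],[7,3],[12,2],[13,2],[19,1],[19,2],[21,3],[26,1],[26,2],[29,2],[33,2],[35,0],[35,3],[36,1],[36,2],[39,2],[41,0],[41,3],[44,2],[46,0],[46,3],[50,2],[52,0],[52,3],[56,1],[56,2],[59,2],[61,2],[63,3],[66,1],[66,2],[67,2],[71,2],[73,0],[73,3]]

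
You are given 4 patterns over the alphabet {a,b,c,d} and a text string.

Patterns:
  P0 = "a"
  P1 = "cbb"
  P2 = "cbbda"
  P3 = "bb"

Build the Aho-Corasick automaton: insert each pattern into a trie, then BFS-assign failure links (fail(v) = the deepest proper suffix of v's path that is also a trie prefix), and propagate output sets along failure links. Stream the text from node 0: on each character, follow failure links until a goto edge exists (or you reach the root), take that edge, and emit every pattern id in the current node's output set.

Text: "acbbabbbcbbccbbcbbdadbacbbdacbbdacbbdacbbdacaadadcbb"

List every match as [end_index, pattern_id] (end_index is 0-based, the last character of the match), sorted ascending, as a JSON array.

Build:
Trie nodes:
  0='ε' goto a→1 b→7 c→2
  1='a' goto ·  ←P0
  2='c' goto b→3
  3='cb' goto b→4
  4='cbb' goto d→5  ←P1
  5='cbbd' goto a→6
  6='cbbda' goto ·  ←P2
  7='b' goto b→8
  8='bb' goto ·  ←P3

BFS fail/out derivation:
  fail(1) 'a': from fail(0)=0 chase 'a': 0 ⇒ 0;  out={0}∪out(0)={0}
  fail(2) 'c': from fail(0)=0 chase 'c': 0 ⇒ 0;  out=∅∪out(0)=∅
  fail(7) 'b': from fail(0)=0 chase 'b': 0 ⇒ 0;  out=∅∪out(0)=∅
  fail(3) 'cb': from fail(2)=0 chase 'b': 0 ⇒ 7;  out=∅∪out(7)=∅
  fail(8) 'bb': from fail(7)=0 chase 'b': 0 ⇒ 7;  out={3}∪out(7)={3}
  fail(4) 'cbb': from fail(3)=7 chase 'b': 7 ⇒ 8;  out={1}∪out(8)={1,3}
  fail(5) 'cbbd': from fail(4)=8 chase 'd': 8→7→0 ⇒ 0;  out=∅∪out(0)=∅
  fail(6) 'cbbda': from fail(5)=0 chase 'a': 0 ⇒ 1;  out={2}∪out(1)={0,2}

Scan:
i=0 'a': node 0→1  ** P0@[0:0]
i=1 'c': node 1→2 (via fail)
i=2 'b': node 2→3
i=3 'b': node 3→4  ** P1@[1:3],P3@[2:3]
i=4 'a': node 4→1 (via fail)  ** P0@[4:4]
i=5 'b': node 1→7 (via fail)
i=6 'b': node 7→8  ** P3@[5:6]
i=7 'b': node 8→8 (via fail)  ** P3@[6:7]
i=8 'c': node 8→2 (via fail)
i=9 'b': node 2→3
i=10 'b': node 3→4  ** P1@[8:10],P3@[9:10]
i=11 'c': node 4→2 (via fail)
i=12 'c': node 2→2 (via fail)
i=13 'b': node 2→3
i=14 'b': node 3→4  ** P1@[12:14],P3@[13:14]
i=15 'c': node 4→2 (via fail)
i=16 'b': node 2→3
i=17 'b': node 3→4  ** P1@[15:17],P3@[16:17]
i=18 'd': node 4→5
i=19 'a': node 5→6  ** P0@[19:19],P2@[15:19]
i=20 'd': node 6→0 (via fail)
i=21 'b': node 0→7
i=22 'a': node 7→1 (via fail)  ** P0@[22:22]
i=23 'c': node 1→2 (via fail)
i=24 'b': node 2→3
i=25 'b': node 3→4  ** P1@[23:25],P3@[24:25]
i=26 'd': node 4→5
i=27 'a': node 5→6  ** P0@[27:27],P2@[23:27]
i=28 'c': node 6→2 (via fail)
i=29 'b': node 2→3
i=30 'b': node 3→4  ** P1@[28:30],P3@[29:30]
i=31 'd': node 4→5
i=32 'a': node 5→6  ** P0@[32:32],P2@[28:32]
i=33 'c': node 6→2 (via fail)
i=34 'b': node 2→3
i=35 'b': node 3→4  ** P1@[33:35],P3@[34:35]
i=36 'd': node 4→5
i=37 'a': node 5→6  ** P0@[37:37],P2@[33:37]
i=38 'c': node 6→2 (via fail)
i=39 'b': node 2→3
i=40 'b': node 3→4  ** P1@[38:40],P3@[39:40]
i=41 'd': node 4→5
i=42 'a': node 5→6  ** P0@[42:42],P2@[38:42]
i=43 'c': node 6→2 (via fail)
i=44 'a': node 2→1 (via fail)  ** P0@[44:44]
i=45 'a': node 1→1 (via fail)  ** P0@[45:45]
i=46 'd': node 1→0 (via fail)
i=47 'a': node 0→1  ** P0@[47:47]
i=48 'd': node 1→0 (via fail)
i=49 'c': node 0→2
i=50 'b': node 2→3
i=51 'b': node 3→4  ** P1@[49:51],P3@[50:51]

All matches (sorted): [[0,0],[3,1],[3,3],[4,0],[6,3],[7,3],[10,1],[10,3],[14,1],[14,3],[17,1],[17,3],[19,0],[19,2],[22,0],[25,1],[25,3],[27,0],[27,2],[30,1],[30,3],[32,0],[32,2],[35,1],[35,3],[37,0],[37,2],[40,1],[40,3],[42,0],[42,2],[44,0],[45,0],[47,0],[51,1],[51,3]]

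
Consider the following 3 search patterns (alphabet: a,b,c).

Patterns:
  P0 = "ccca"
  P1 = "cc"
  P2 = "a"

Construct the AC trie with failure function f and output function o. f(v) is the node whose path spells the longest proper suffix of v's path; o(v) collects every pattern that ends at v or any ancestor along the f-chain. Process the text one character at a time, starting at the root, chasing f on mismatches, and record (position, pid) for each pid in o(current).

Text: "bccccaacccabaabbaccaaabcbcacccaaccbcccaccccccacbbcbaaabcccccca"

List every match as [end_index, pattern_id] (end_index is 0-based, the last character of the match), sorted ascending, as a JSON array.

Build automaton:
Trie nodes:
  0='ε' goto a→5 c→1
  1='c' goto c→2
  2='cc' goto c→3  ←P1
  3='ccc' goto a→4
  4='ccca' goto ·  ←P0
  5='a' goto ·  ←P2

BFS fail/out derivation:
  n1('c'): parent n0 fail=0; on 'c' 0 → fail=0;  out ∅∪∅=∅
  n5('a'): parent n0 fail=0; on 'a' 0 → fail=0;  out {2}∪∅={2}
  n2('cc'): parent n1 fail=0; on 'c' 0 → fail=1;  out {1}∪∅={1}
  n3('ccc'): parent n2 fail=1; on 'c' 1 → fail=2;  out ∅∪{1}={1}
  n4('ccca'): parent n3 fail=2; on 'a' 2→1→0 → fail=5;  out {0}∪{2}={0,2}

Scan:
i=0 'b': node 0→0
i=1 'c': node 0→1
i=2 'c': node 1→2  emit P1@[1:2]
i=3 'c': node 2→3  emit P1@[2:3]
i=4 'c': node 3→3 ·f  emit P1@[3:4]
i=5 'a': node 3→4  emit P0@[2:5],P2@[5:5]
i=6 'a': node 4→5 ·f  emit P2@[6:6]
i=7 'c': node 5→1 ·f
i=8 'c': node 1→2  emit P1@[7:8]
i=9 'c': node 2→3  emit P1@[8:9]
i=10 'a': node 3→4  emit P0@[7:10],P2@[10:10]
i=11 'b': node 4→0 ·f
i=12 'a': node 0→5  emit P2@[12:12]
i=13 'a': node 5→5 ·f  emit P2@[13:13]
i=14 'b': node 5→0 ·f
i=15 'b': node 0→0
i=16 'a': node 0→5  emit P2@[16:16]
i=17 'c': node 5→1 ·f
i=18 'c': node 1→2  emit P1@[17:18]
i=19 'a': node 2→5 ·f  emit P2@[19:19]
i=20 'a': node 5→5 ·f  emit P2@[20:20]
i=21 'a': node 5→5 ·f  emit P2@[21:21]
i=22 'b': node 5→0 ·f
i=23 'c': node 0→1
i=24 'b': node 1→0 ·f
i=25 'c': node 0→1
i=26 'a': node 1→5 ·f  emit P2@[26:26]
i=27 'c': node 5→1 ·f
i=28 'c': node 1→2  emit P1@[27:28]
i=29 'c': node 2→3  emit P1@[28:29]
i=30 'a': node 3→4  emit P0@[27:30],P2@[30:30]
i=31 'a': node 4→5 ·f  emit P2@[31:31]
i=32 'c': node 5→1 ·f
i=33 'c': node 1→2  emit P1@[32:33]
i=34 'b': node 2→0 ·f
i=35 'c': node 0→1
i=36 'c': node 1→2  emit P1@[35:36]
i=37 'c': node 2→3  emit P1@[36:37]
i=38 'a': node 3→4  emit P0@[35:38],P2@[38:38]
i=39 'c': node 4→1 ·f
i=40 'c': node 1→2  emit P1@[39:40]
i=41 'c': node 2→3  emit P1@[40:41]
i=42 'c': node 3→3 ·f  emit P1@[41:42]
i=43 'c': node 3→3 ·f  emit P1@[42:43]
i=44 'c': node 3→3 ·f  emit P1@[43:44]
i=45 'a': node 3→4  emit P0@[42:45],P2@[45:45]
i=46 'c': node 4→1 ·f
i=47 'b': node 1→0 ·f
i=48 'b': node 0→0
i=49 'c': node 0→1
i=50 'b': node 1→0 ·f
i=51 'a': node 0→5  emit P2@[51:51]
i=52 'a': node 5→5 ·f  emit P2@[52:52]
i=53 'a': node 5→5 ·f  emit P2@[53:53]
i=54 'b': node 5→0 ·f
i=55 'c': node 0→1
i=56 'c': node 1→2  emit P1@[55:56]
i=57 'c': node 2→3  emit P1@[56:57]
i=58 'c': node 3→3 ·f  emit P1@[57:58]
i=59 'c': node 3→3 ·f  emit P1@[58:59]
i=60 'c': node 3→3 ·f  emit P1@[59:60]
i=61 'a': node 3→4  emit P0@[58:61],P2@[61:61]

Matches: [[2,1],[3,1],[4,1],[5,0],[5,2],[6,2],[8,1],[9,1],[10,0],[10,2],[12,2],[13,2],[16,2],[18,1],[19,2],[20,2],[21,2],[26,2],[28,1],[29,1],[30,0],[30,2],[31,2],[33,1],[36,1],[37,1],[38,0],[38,2],[40,1],[41,1],[42,1],[43,1],[44,1],[45,0],[45,2],[51,2],[52,2],[53,2],[56,1],[57,1],[58,1],[59,1],[60,1],[61,0],[61,2]]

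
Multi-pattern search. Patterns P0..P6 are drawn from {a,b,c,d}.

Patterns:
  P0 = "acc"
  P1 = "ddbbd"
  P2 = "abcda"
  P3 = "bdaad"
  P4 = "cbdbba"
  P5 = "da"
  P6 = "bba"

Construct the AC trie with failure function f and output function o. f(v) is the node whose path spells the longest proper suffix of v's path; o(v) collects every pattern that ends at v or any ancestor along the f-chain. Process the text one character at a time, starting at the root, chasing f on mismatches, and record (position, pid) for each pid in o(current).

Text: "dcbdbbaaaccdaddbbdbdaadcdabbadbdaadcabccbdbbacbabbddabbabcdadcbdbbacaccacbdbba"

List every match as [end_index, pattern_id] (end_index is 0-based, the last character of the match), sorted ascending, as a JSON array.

Build automaton:
Trie (insert patterns):
  0='ε' goto a→1 b→13 c→18 d→4
  1='a' goto b→9 c→2
  2='ac' goto c→3
  3='acc' goto ·  [P0 ends]
  4='d' goto a→24 d→5
  5='dd' goto b→6
  6='ddb' goto b→7
  7='ddbb' goto d→8
  8='ddbbd' goto ·  [P1 ends]
  9='ab' goto c→10
  10='abc' goto d→11
  11='abcd' goto a→12
  12='abcda' goto ·  [P2 ends]
  13='b' goto b→25 d→14
  14='bd' goto a→15
  15='bda' goto a→16
  16='bdaa' goto d→17
  17='bdaad' goto ·  [P3 ends]
  18='c' goto b→19
  19='cb' goto d→20
  20='cbd' goto b→21
  21='cbdb' goto b→22
  22='cbdbb' goto a→23
  23='cbdbba' goto ·  [P4 ends]
  24='da' goto ·  [P5 ends]
  25='bb' goto a→26
  26='bba' goto ·  [P6 ends]

BFS fail/out derivation:
  n1('a'): parent n0 fail=0; on 'a' 0 → fail=0;  out ∅∪∅=∅
  n4('d'): parent n0 fail=0; on 'd' 0 → fail=0;  out ∅∪∅=∅
  n13('b'): parent n0 fail=0; on 'b' 0 → fail=0;  out ∅∪∅=∅
  n18('c'): parent n0 fail=0; on 'c' 0 → fail=0;  out ∅∪∅=∅
  n2('ac'): parent n1 fail=0; on 'c' 0 → fail=18;  out ∅∪∅=∅
  n5('dd'): parent n4 fail=0; on 'd' 0 → fail=4;  out ∅∪∅=∅
  n9('ab'): parent n1 fail=0; on 'b' 0 → fail=13;  out ∅∪∅=∅
  n14('bd'): parent n13 fail=0; on 'd' 0 → fail=4;  out ∅∪∅=∅
  n19('cb'): parent n18 fail=0; on 'b' 0 → fail=13;  out ∅∪∅=∅
  n24('da'): parent n4 fail=0; on 'a' 0 → fail=1;  out {5}∪∅={5}
  n25('bb'): parent n13 fail=0; on 'b' 0 → fail=13;  out ∅∪∅=∅
  n3('acc'): parent n2 fail=18; on 'c' 18→0 → fail=18;  out {0}∪∅={0}
  n6('ddb'): parent n5 fail=4; on 'b' 4→0 → fail=13;  out ∅∪∅=∅
  n10('abc'): parent n9 fail=13; on 'c' 13→0 → fail=18;  out ∅∪∅=∅
  n15('bda'): parent n14 fail=4; on 'a' 4 → fail=24;  out ∅∪{5}={5}
  n20('cbd'): parent n19 fail=13; on 'd' 13 → fail=14;  out ∅∪∅=∅
  n26('bba'): parent n25 fail=13; on 'a' 13→0 → fail=1;  out {6}∪∅={6}
  n7('ddbb'): parent n6 fail=13; on 'b' 13 → fail=25;  out ∅∪∅=∅
  n11('abcd'): parent n10 fail=18; on 'd' 18→0 → fail=4;  out ∅∪∅=∅
  n16('bdaa'): parent n15 fail=24; on 'a' 24→1→0 → fail=1;  out ∅∪∅=∅
  n21('cbdb'): parent n20 fail=14; on 'b' 14→4→0 → fail=13;  out ∅∪∅=∅
  n8('ddbbd'): parent n7 fail=25; on 'd' 25→13 → fail=14;  out {1}∪∅={1}
  n12('abcda'): parent n11 fail=4; on 'a' 4 → fail=24;  out {2}∪{5}={2,5}
  n17('bdaad'): parent n16 fail=1; on 'd' 1→0 → fail=4;  out {3}∪∅={3}
  n22('cbdbb'): parent n21 fail=13; on 'b' 13 → fail=25;  out ∅∪∅=∅
  n23('cbdbba'): parent n22 fail=25; on 'a' 25 → fail=26;  out {4}∪{6}={4,6}

Scan:
pos 0 'd': at 4
pos 1 'c': at 18 (fail-walked)
pos 2 'b': at 19
pos 3 'd': at 20
pos 4 'b': at 21
pos 5 'b': at 22
pos 6 'a': at 23  ** P4@[1:6],P6@[4:6]
pos 7 'a': at 1 (fail-walked)
pos 8 'a': at 1 (fail-walked)
pos 9 'c': at 2
pos 10 'c': at 3  ** P0@[8:10]
pos 11 'd': at 4 (fail-walked)
pos 12 'a': at 24  ** P5@[11:12]
pos 13 'd': at 4 (fail-walked)
pos 14 'd': at 5
pos 15 'b': at 6
pos 16 'b': at 7
pos 17 'd': at 8  ** P1@[13:17]
pos 18 'b': at 13 (fail-walked)
pos 19 'd': at 14
pos 20 'a': at 15  ** P5@[19:20]
pos 21 'a': at 16
pos 22 'd': at 17  ** P3@[18:22]
pos 23 'c': at 18 (fail-walked)
pos 24 'd': at 4 (fail-walked)
pos 25 'a': at 24  ** P5@[24:25]
pos 26 'b': at 9 (fail-walked)
pos 27 'b': at 25 (fail-walked)
pos 28 'a': at 26  ** P6@[26:28]
pos 29 'd': at 4 (fail-walked)
pos 30 'b': at 13 (fail-walked)
pos 31 'd': at 14
pos 32 'a': at 15  ** P5@[31:32]
pos 33 'a': at 16
pos 34 'd': at 17  ** P3@[30:34]
pos 35 'c': at 18 (fail-walked)
pos 36 'a': at 1 (fail-walked)
pos 37 'b': at 9
pos 38 'c': at 10
pos 39 'c': at 18 (fail-walked)
pos 40 'b': at 19
pos 41 'd': at 20
pos 42 'b': at 21
pos 43 'b': at 22
pos 44 'a': at 23  ** P4@[39:44],P6@[42:44]
pos 45 'c': at 2 (fail-walked)
pos 46 'b': at 19 (fail-walked)
pos 47 'a': at 1 (fail-walked)
pos 48 'b': at 9
pos 49 'b': at 25 (fail-walked)
pos 50 'd': at 14 (fail-walked)
pos 51 'd': at 5 (fail-walked)
pos 52 'a': at 24 (fail-walked)  ** P5@[51:52]
pos 53 'b': at 9 (fail-walked)
pos 54 'b': at 25 (fail-walked)
pos 55 'a': at 26  ** P6@[53:55]
pos 56 'b': at 9 (fail-walked)
pos 57 'c': at 10
pos 58 'd': at 11
pos 59 'a': at 12  ** P2@[55:59],P5@[58:59]
pos 60 'd': at 4 (fail-walked)
pos 61 'c': at 18 (fail-walked)
pos 62 'b': at 19
pos 63 'd': at 20
pos 64 'b': at 21
pos 65 'b': at 22
pos 66 'a': at 23  ** P4@[61:66],P6@[64:66]
pos 67 'c': at 2 (fail-walked)
pos 68 'a': at 1 (fail-walked)
pos 69 'c': at 2
pos 70 'c': at 3  ** P0@[68:70]
pos 71 'a': at 1 (fail-walked)
pos 72 'c': at 2
pos 73 'b': at 19 (fail-walked)
pos 74 'd': at 20
pos 75 'b': at 21
pos 76 'b': at 22
pos 77 'a': at 23  ** P4@[72:77],P6@[75:77]

All matches (sorted): [[6,4],[6,6],[10,0],[12,5],[17,1],[20,5],[22,3],[25,5],[28,6],[32,5],[34,3],[44,4],[44,6],[52,5],[55,6],[59,2],[59,5],[66,4],[66,6],[70,0],[77,4],[77,6]]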